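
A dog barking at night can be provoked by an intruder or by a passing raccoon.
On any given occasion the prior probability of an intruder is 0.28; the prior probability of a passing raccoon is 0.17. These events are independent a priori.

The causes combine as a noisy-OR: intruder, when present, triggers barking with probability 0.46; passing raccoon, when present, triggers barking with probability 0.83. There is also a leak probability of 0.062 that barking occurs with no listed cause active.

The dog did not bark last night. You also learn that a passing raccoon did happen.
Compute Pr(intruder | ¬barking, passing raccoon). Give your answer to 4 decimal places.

Under noisy-OR, P(barking | causes) = 1 − (1−0.062)·∏(1−qᵢ) over the active causes.
For the numerator, keep only intruder=true terms: 0.086108×0.28 = 0.024110
Denominator P(¬barking | passing raccoon): 0.15946×0.72 + 0.086108×0.28 = 0.138921
Posterior = 0.024110 / 0.138921 ≈ 0.1736

Pr(intruder | ¬barking, passing raccoon) ≈ 0.1736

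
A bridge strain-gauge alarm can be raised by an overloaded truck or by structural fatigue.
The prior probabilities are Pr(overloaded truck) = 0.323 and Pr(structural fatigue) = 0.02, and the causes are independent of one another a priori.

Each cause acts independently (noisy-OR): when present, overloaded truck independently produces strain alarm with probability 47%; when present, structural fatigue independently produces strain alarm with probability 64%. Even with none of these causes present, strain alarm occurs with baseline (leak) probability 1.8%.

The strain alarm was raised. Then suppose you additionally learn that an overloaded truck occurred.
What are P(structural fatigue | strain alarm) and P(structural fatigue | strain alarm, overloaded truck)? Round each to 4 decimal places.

P(structural fatigue | strain alarm) ≈ 0.0788; P(structural fatigue | strain alarm, overloaded truck) ≈ 0.0334

Under noisy-OR, P(strain alarm | causes) = 1 − (1−0.018)·∏(1−qᵢ) over the active causes.
Numerator (weight on configurations with structural fatigue): 0.008753 + 0.005250 = 0.014003
The normalizing constant is 0.018×0.677×0.98 + 0.64648×0.677×0.02 + 0.47954×0.323×0.98 + 0.812634×0.323×0.02 = 0.177739
Posterior = 0.014003 / 0.177739 ≈ 0.0788

With the extra evidence:
By total probability over both values of structural fatigue:
  P(strain alarm | overloaded truck) = 0.47954*0.98 + 0.812634*0.02
        = 0.469949 + 0.016253 = 0.486202
The terms with structural fatigue present sum to 0.016253, so
  P(structural fatigue | strain alarm, overloaded truck) = 0.016253 / 0.486202 ≈ 0.0334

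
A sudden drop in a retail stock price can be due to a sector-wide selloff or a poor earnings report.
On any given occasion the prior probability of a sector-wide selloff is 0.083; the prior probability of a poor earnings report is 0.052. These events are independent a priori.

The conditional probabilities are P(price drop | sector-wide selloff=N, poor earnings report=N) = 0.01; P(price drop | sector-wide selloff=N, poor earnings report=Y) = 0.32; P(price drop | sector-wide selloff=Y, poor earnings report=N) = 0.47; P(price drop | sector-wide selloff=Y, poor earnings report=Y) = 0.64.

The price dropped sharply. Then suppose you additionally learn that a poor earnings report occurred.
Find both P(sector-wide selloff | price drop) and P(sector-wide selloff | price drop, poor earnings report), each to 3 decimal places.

P(sector-wide selloff | price drop) ≈ 0.624; P(sector-wide selloff | price drop, poor earnings report) ≈ 0.153

By total probability over the 4 (sector-wide selloff, poor earnings report) configurations:
  P(price drop) = 0.01*0.917*0.948 + 0.32*0.917*0.052 + 0.47*0.083*0.948 + 0.64*0.083*0.052
        = 0.008693 + 0.015259 + 0.036981 + 0.002762 = 0.063695
Configurations with sector-wide selloff contribute 0.039743, so
  P(sector-wide selloff | price drop) = 0.039743 / 0.063695 ≈ 0.624

Now also conditioning on poor earnings report=true:
P(price drop | poor earnings report) = 0.32×0.917 + 0.64×0.083 = 0.293440 + 0.053120 = 0.346560
Restricting to configurations with sector-wide selloff present: 0.64×0.083 = 0.053120.
So P(sector-wide selloff | price drop, poor earnings report) = 0.053120/0.346560 ≈ 0.153.
— poor earnings report explains away the evidence for sector-wide selloff.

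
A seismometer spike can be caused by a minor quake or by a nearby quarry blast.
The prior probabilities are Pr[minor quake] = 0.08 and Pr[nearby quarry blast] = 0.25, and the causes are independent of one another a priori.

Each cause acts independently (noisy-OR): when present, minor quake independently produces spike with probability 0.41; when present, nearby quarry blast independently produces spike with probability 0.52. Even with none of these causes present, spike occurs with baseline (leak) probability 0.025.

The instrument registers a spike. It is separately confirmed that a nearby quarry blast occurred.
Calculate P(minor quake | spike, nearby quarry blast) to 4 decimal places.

P(minor quake | spike, nearby quarry blast) ≈ 0.1058

Under noisy-OR, P(spike | causes) = 1 − (1−0.025)·∏(1−qᵢ) over the active causes.
Sum P(spike|·) weighted by the priors over both values of minor quake:
  P(spike | nearby quarry blast) = 0.532×0.92 + 0.72388×0.08
        = 0.489440 + 0.057910 = 0.547350
The terms with minor quake present sum to 0.057910, so
  P(minor quake | spike, nearby quarry blast) = 0.057910 / 0.547350 ≈ 0.1058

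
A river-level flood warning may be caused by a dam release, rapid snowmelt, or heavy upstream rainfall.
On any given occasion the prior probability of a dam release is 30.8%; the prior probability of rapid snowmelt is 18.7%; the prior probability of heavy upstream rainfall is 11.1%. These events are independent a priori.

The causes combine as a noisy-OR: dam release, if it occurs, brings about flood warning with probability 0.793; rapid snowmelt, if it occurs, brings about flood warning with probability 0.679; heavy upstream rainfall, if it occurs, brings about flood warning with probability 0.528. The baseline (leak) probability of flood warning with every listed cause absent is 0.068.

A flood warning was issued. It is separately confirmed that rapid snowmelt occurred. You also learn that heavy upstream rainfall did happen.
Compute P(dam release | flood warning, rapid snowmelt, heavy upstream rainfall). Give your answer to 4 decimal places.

P(dam release | flood warning, rapid snowmelt, heavy upstream rainfall) ≈ 0.3347

Under noisy-OR, P(flood warning | causes) = 1 − (1−0.068)·∏(1−qᵢ) over the active causes.
Enumerate both values of dam release and weight by the priors:
  P(flood warning | rapid snowmelt, heavy upstream rainfall) = 0.858791×0.692 + 0.97077×0.308
        = 0.594283 + 0.298997 = 0.893280
Configurations with dam release contribute 0.298997, so
  P(dam release | flood warning, rapid snowmelt, heavy upstream rainfall) = 0.298997 / 0.893280 ≈ 0.3347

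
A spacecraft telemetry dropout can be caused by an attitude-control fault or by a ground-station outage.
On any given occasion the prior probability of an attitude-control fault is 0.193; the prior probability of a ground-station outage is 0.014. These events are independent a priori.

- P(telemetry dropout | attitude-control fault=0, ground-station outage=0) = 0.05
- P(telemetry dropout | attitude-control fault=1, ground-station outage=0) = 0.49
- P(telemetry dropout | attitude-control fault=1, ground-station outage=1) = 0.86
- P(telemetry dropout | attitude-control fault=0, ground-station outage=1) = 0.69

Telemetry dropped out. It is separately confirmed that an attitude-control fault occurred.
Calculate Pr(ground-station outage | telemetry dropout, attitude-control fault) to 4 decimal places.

Sum P(telemetry dropout|·) weighted by the priors over both values of ground-station outage:
  P(telemetry dropout | attitude-control fault) = 0.49×0.986 + 0.86×0.014
        = 0.483140 + 0.012040 = 0.495180
Configurations with ground-station outage contribute 0.012040, so
  P(ground-station outage | telemetry dropout, attitude-control fault) = 0.012040 / 0.495180 ≈ 0.0243

Pr(ground-station outage | telemetry dropout, attitude-control fault) ≈ 0.0243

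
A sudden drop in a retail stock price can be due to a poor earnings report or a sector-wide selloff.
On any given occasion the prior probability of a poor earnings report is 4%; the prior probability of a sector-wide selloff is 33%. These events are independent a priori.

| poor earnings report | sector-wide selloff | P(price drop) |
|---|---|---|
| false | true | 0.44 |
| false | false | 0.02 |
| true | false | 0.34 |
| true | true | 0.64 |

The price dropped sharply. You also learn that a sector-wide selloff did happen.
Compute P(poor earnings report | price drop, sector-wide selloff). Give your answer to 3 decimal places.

P(poor earnings report | price drop, sector-wide selloff) ≈ 0.057

For the numerator, keep only poor earnings report=true terms: 0.64*0.04 = 0.025600
Normalizer over all consistent configurations: 0.44*0.96 + 0.64*0.04 = 0.448000
Posterior = 0.025600 / 0.448000 ≈ 0.057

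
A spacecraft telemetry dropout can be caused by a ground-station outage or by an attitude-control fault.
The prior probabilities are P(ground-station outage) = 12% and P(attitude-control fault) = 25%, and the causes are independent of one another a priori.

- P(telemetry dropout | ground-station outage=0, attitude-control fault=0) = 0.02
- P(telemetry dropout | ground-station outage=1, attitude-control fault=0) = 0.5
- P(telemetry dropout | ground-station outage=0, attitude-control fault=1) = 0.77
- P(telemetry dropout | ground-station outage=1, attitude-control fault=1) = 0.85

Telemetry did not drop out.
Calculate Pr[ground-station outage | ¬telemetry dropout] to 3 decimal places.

Pr[ground-station outage | ¬telemetry dropout] ≈ 0.066

P(¬telemetry dropout) = 0.98×0.88×0.75 + 0.23×0.88×0.25 + 0.5×0.12×0.75 + 0.15×0.12×0.25 = 0.646800 + 0.050600 + 0.045000 + 0.004500 = 0.746900
Restricting to configurations with ground-station outage present: 0.045000 + 0.004500 = 0.049500.
P(ground-station outage | ¬telemetry dropout) = 0.049500 / 0.746900 ≈ 0.066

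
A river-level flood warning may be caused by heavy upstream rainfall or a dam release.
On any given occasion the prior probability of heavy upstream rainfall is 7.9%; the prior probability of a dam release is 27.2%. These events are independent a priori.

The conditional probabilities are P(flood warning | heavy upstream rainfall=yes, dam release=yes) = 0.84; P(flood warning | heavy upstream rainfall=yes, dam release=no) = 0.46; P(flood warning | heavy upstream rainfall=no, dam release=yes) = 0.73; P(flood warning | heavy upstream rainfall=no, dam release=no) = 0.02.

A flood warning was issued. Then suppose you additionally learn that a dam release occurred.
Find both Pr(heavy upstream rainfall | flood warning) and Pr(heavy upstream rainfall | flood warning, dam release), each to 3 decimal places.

Numerator (weight on configurations with heavy upstream rainfall): 0.026456 + 0.018050 = 0.044506
Denominator P(flood warning): 0.02·0.921·0.728 + 0.73·0.921·0.272 + 0.46·0.079·0.728 + 0.84·0.079·0.272 = 0.240790
P(heavy upstream rainfall | flood warning) = 0.044506/0.240790 ≈ 0.185

Now condition on the additional information:
Enumerate both values of heavy upstream rainfall and weight by the priors:
  P(flood warning | dam release) = 0.73×0.921 + 0.84×0.079
        = 0.672330 + 0.066360 = 0.738690
The terms with heavy upstream rainfall present sum to 0.066360, so
  P(heavy upstream rainfall | flood warning, dam release) = 0.066360 / 0.738690 ≈ 0.090
The drop from 0.185 to 0.090 is the explaining-away (discounting) effect.

Pr(heavy upstream rainfall | flood warning) ≈ 0.185; Pr(heavy upstream rainfall | flood warning, dam release) ≈ 0.090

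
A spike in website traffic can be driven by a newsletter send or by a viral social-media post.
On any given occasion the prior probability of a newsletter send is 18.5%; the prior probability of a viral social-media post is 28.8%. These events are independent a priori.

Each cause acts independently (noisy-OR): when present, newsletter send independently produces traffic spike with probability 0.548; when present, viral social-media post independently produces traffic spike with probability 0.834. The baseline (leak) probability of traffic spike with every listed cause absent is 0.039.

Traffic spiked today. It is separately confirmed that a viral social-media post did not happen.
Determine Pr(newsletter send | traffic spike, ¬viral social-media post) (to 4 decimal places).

Under noisy-OR, P(traffic spike | causes) = 1 − (1−0.039)·∏(1−qᵢ) over the active causes.
Enumerate both values of newsletter send and weight by the priors:
  P(traffic spike | ¬viral social-media post) = 0.039*0.815 + 0.565628*0.185
        = 0.031785 + 0.104641 = 0.136426
The terms with newsletter send present sum to 0.104641, so
  P(newsletter send | traffic spike, ¬viral social-media post) = 0.104641 / 0.136426 ≈ 0.7670

Pr(newsletter send | traffic spike, ¬viral social-media post) ≈ 0.7670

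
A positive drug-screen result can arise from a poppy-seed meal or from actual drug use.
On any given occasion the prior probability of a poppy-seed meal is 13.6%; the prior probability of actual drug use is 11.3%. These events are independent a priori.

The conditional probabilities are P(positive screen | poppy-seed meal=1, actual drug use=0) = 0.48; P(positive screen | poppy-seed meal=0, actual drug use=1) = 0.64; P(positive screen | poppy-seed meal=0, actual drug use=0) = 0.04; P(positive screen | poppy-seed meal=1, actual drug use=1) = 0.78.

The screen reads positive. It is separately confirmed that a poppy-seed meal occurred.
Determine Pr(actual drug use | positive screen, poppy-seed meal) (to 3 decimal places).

Pr(actual drug use | positive screen, poppy-seed meal) ≈ 0.172

Enumerate both values of actual drug use and weight by the priors:
  P(positive screen | poppy-seed meal) = 0.48*0.887 + 0.78*0.113
        = 0.425760 + 0.088140 = 0.513900
The terms with actual drug use present sum to 0.088140, so
  P(actual drug use | positive screen, poppy-seed meal) = 0.088140 / 0.513900 ≈ 0.172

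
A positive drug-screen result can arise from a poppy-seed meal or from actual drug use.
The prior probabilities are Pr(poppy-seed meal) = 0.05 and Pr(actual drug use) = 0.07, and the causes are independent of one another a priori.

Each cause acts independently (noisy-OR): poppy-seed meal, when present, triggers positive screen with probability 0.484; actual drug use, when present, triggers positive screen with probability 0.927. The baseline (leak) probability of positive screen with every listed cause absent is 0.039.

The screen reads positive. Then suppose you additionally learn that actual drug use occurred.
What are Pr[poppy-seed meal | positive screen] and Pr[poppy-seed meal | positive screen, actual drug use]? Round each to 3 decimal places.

Under noisy-OR, P(positive screen | causes) = 1 − (1−0.039)·∏(1−qᵢ) over the active causes.
Numerator (weight on configurations with poppy-seed meal): 0.023442 + 0.003373 = 0.026815
The normalizing constant is 0.039×0.95×0.93 + 0.929847×0.95×0.07 + 0.504124×0.05×0.93 + 0.963801×0.05×0.07 = 0.123107
Posterior = 0.026815 / 0.123107 ≈ 0.218

With the extra evidence:
For the numerator, keep only poppy-seed meal=true terms: 0.963801×0.05 = 0.048190
The normalizing constant is 0.929847×0.95 + 0.963801×0.05 = 0.931545
Posterior = 0.048190 / 0.931545 ≈ 0.052
This is intercausal reasoning (explaining away): once actual drug use accounts for the positive screen, poppy-seed meal becomes less likely.

Pr[poppy-seed meal | positive screen] ≈ 0.218; Pr[poppy-seed meal | positive screen, actual drug use] ≈ 0.052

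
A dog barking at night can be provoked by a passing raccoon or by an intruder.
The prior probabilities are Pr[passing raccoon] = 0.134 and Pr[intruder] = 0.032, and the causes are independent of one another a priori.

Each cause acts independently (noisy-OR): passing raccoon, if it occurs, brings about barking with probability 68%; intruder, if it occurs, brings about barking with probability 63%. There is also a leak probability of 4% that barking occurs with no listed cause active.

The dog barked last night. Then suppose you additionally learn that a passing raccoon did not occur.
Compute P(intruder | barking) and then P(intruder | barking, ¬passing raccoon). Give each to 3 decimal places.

Under noisy-OR, P(barking | causes) = 1 − (1−0.04)·∏(1−qᵢ) over the active causes.
Numerator (weight on configurations with intruder): 0.017869 + 0.003801 = 0.021670
Normalizer over all consistent configurations: 0.04·0.866·0.968 + 0.6448·0.866·0.032 + 0.6928·0.134·0.968 + 0.886336·0.134·0.032 = 0.145066
Posterior = 0.021670 / 0.145066 ≈ 0.149

With the extra evidence:
By total probability over both values of intruder:
  P(barking | ¬passing raccoon) = 0.04·0.968 + 0.6448·0.032
        = 0.038720 + 0.020634 = 0.059354
The terms with intruder present sum to 0.020634, so
  P(intruder | barking, ¬passing raccoon) = 0.020634 / 0.059354 ≈ 0.348
Ruling out passing raccoon raises the posterior on intruder — the flip side of explaining away.

P(intruder | barking) ≈ 0.149; P(intruder | barking, ¬passing raccoon) ≈ 0.348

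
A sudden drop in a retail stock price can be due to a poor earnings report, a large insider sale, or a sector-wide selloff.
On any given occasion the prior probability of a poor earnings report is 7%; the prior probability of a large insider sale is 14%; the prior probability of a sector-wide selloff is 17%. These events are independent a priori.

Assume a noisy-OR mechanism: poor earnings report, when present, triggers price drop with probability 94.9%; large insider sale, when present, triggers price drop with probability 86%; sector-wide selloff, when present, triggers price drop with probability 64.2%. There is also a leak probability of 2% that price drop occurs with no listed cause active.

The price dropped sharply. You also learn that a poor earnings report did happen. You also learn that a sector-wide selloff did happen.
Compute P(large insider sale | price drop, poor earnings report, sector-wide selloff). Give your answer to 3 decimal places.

P(large insider sale | price drop, poor earnings report, sector-wide selloff) ≈ 0.142

Under noisy-OR, P(price drop | causes) = 1 − (1−0.02)·∏(1−qᵢ) over the active causes.
By total probability over both values of large insider sale:
  P(price drop | poor earnings report, sector-wide selloff) = 0.982107*0.86 + 0.997495*0.14
        = 0.844612 + 0.139649 = 0.984261
Configurations with large insider sale contribute 0.139649, so
  P(large insider sale | price drop, poor earnings report, sector-wide selloff) = 0.139649 / 0.984261 ≈ 0.142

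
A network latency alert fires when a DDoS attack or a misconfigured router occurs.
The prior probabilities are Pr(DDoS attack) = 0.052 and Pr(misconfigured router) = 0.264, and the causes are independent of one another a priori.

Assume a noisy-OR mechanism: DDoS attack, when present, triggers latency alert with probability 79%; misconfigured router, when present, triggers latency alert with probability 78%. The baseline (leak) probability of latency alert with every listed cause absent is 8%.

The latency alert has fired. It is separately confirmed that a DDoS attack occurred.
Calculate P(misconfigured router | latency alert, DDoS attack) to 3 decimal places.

Under noisy-OR, P(latency alert | causes) = 1 − (1−0.08)·∏(1−qᵢ) over the active causes.
P(latency alert | DDoS attack) = 0.8068*0.736 + 0.957496*0.264 = 0.593805 + 0.252779 = 0.846584
Of this, 0.252779 comes from 0.957496*0.264 (the misconfigured router=true cases).
So P(misconfigured router | latency alert, DDoS attack) = 0.252779/0.846584 ≈ 0.299.

P(misconfigured router | latency alert, DDoS attack) ≈ 0.299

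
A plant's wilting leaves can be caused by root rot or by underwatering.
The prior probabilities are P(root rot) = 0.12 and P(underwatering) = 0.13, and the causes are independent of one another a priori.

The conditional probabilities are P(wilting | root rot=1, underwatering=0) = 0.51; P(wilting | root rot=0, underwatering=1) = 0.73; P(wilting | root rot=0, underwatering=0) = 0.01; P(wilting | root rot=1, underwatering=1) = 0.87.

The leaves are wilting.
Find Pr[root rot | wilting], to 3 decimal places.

Pr[root rot | wilting] ≈ 0.423

For the numerator, keep only root rot=true terms: 0.053244 + 0.013572 = 0.066816
Normalizer over all consistent configurations: 0.01·0.88·0.87 + 0.73·0.88·0.13 + 0.51·0.12·0.87 + 0.87·0.12·0.13 = 0.157984
P(root rot | wilting) = 0.066816/0.157984 ≈ 0.423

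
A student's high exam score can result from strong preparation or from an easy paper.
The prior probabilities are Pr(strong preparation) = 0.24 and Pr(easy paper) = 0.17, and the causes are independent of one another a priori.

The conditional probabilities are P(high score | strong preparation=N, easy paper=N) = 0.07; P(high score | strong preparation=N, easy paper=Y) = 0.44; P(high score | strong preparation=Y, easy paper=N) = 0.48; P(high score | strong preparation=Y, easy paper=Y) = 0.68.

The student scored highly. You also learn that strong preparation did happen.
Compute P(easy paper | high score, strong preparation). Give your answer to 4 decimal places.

P(easy paper | high score, strong preparation) ≈ 0.2249

For the numerator, keep only easy paper=true terms: 0.68×0.17 = 0.115600
Denominator P(high score | strong preparation): 0.48×0.83 + 0.68×0.17 = 0.514000
P(easy paper | high score, strong preparation) = 0.115600/0.514000 ≈ 0.2249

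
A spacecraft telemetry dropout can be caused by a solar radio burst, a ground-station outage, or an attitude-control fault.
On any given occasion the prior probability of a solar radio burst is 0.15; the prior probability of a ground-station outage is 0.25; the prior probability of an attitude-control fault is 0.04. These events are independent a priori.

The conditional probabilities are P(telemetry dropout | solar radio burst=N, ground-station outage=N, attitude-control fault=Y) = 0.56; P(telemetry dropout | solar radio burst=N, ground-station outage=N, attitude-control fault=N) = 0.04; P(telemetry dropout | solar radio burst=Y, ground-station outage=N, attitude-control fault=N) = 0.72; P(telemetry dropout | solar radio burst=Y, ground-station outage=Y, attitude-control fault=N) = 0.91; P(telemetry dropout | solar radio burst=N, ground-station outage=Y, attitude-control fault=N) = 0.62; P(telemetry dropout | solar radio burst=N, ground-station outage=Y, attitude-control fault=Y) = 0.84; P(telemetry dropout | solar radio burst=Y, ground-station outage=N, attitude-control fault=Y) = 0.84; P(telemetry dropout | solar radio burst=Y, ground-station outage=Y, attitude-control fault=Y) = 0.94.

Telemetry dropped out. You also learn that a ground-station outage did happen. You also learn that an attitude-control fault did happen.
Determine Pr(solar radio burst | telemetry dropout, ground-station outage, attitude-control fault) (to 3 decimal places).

Pr(solar radio burst | telemetry dropout, ground-station outage, attitude-control fault) ≈ 0.165

For the numerator, keep only solar radio burst=true terms: 0.94*0.15 = 0.141000
Denominator P(telemetry dropout | ground-station outage, attitude-control fault): 0.84*0.85 + 0.94*0.15 = 0.855000
P(solar radio burst | telemetry dropout, ground-station outage, attitude-control fault) = 0.141000/0.855000 ≈ 0.165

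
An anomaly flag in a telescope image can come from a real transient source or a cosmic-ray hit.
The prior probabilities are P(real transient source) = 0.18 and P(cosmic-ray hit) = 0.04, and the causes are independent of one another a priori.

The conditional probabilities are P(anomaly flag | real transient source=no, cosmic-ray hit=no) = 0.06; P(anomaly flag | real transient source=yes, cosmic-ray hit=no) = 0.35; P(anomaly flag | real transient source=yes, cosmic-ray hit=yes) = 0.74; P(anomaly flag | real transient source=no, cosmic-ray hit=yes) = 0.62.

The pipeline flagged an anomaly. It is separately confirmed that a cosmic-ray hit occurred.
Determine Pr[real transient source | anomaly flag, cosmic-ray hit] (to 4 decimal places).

Pr[real transient source | anomaly flag, cosmic-ray hit] ≈ 0.2076

Enumerate both values of real transient source and weight by the priors:
  P(anomaly flag | cosmic-ray hit) = 0.62*0.82 + 0.74*0.18
        = 0.508400 + 0.133200 = 0.641600
The terms with real transient source present sum to 0.133200, so
  P(real transient source | anomaly flag, cosmic-ray hit) = 0.133200 / 0.641600 ≈ 0.2076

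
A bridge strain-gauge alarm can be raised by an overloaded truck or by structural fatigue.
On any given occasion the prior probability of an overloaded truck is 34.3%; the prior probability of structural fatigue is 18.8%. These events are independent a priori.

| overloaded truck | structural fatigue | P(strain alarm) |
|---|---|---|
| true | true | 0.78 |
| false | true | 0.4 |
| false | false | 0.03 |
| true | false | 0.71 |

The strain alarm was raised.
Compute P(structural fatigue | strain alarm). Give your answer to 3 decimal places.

Enumerate the 4 (overloaded truck, structural fatigue) configurations and weight by the priors:
  P(strain alarm) = 0.03*0.657*0.812 + 0.4*0.657*0.188 + 0.71*0.343*0.812 + 0.78*0.343*0.188
        = 0.016005 + 0.049406 + 0.197746 + 0.050298 = 0.313455
The terms with structural fatigue present sum to 0.099704, so
  P(structural fatigue | strain alarm) = 0.099704 / 0.313455 ≈ 0.318

P(structural fatigue | strain alarm) ≈ 0.318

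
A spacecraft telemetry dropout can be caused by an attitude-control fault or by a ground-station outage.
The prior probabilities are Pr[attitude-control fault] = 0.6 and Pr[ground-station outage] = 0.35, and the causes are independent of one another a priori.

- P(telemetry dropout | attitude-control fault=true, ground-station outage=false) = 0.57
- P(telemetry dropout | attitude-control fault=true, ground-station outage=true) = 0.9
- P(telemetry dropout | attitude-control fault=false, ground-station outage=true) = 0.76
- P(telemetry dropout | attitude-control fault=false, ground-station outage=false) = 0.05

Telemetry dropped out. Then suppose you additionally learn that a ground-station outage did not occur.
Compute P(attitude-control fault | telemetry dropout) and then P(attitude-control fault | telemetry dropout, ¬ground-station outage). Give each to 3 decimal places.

Sum P(telemetry dropout|·) weighted by the priors over the 4 (attitude-control fault, ground-station outage) configurations:
  P(telemetry dropout) = 0.05*0.4*0.65 + 0.76*0.4*0.35 + 0.57*0.6*0.65 + 0.9*0.6*0.35
        = 0.013000 + 0.106400 + 0.222300 + 0.189000 = 0.530700
The terms with attitude-control fault present sum to 0.411300, so
  P(attitude-control fault | telemetry dropout) = 0.411300 / 0.530700 ≈ 0.775

With the extra evidence:
Numerator (weight on configurations with attitude-control fault): 0.57·0.6 = 0.342000
The normalizing constant is 0.05·0.4 + 0.57·0.6 = 0.362000
P(attitude-control fault | telemetry dropout, ¬ground-station outage) = 0.342000/0.362000 ≈ 0.945
With ground-station outage excluded, attitude-control fault must carry more of the explanatory weight for the telemetry dropout.

P(attitude-control fault | telemetry dropout) ≈ 0.775; P(attitude-control fault | telemetry dropout, ¬ground-station outage) ≈ 0.945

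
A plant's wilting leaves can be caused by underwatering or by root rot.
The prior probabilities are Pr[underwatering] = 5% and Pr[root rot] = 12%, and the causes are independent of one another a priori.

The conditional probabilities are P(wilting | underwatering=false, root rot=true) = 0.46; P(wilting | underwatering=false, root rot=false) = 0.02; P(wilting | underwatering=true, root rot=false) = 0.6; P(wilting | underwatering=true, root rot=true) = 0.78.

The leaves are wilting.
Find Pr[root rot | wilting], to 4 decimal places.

Pr[root rot | wilting] ≈ 0.5698

Sum P(wilting|·) weighted by the priors over the 4 (underwatering, root rot) configurations:
  P(wilting) = 0.02·0.95·0.88 + 0.46·0.95·0.12 + 0.6·0.05·0.88 + 0.78·0.05·0.12
        = 0.016720 + 0.052440 + 0.026400 + 0.004680 = 0.100240
Keeping only the root rot-present terms gives 0.057120, so
  P(root rot | wilting) = 0.057120 / 0.100240 ≈ 0.5698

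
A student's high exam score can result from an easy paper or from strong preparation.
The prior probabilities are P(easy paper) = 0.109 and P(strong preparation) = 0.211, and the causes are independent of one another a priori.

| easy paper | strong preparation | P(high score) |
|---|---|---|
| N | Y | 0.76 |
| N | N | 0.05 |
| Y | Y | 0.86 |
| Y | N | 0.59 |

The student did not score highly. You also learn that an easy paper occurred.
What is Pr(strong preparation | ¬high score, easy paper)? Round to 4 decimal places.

Pr(strong preparation | ¬high score, easy paper) ≈ 0.0837

Sum P(¬high score|·) weighted by the priors over both values of strong preparation:
  P(¬high score | easy paper) = 0.41*0.789 + 0.14*0.211
        = 0.323490 + 0.029540 = 0.353030
The terms with strong preparation present sum to 0.029540, so
  P(strong preparation | ¬high score, easy paper) = 0.029540 / 0.353030 ≈ 0.0837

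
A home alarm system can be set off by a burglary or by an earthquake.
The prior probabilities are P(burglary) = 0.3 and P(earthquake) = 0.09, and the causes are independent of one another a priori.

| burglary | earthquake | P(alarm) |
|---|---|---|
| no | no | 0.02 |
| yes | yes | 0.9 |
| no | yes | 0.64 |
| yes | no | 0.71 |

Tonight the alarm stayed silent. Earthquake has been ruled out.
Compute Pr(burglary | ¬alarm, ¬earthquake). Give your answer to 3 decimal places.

By total probability over both values of burglary:
  P(¬alarm | ¬earthquake) = 0.98*0.7 + 0.29*0.3
        = 0.686000 + 0.087000 = 0.773000
Configurations with burglary contribute 0.087000, so
  P(burglary | ¬alarm, ¬earthquake) = 0.087000 / 0.773000 ≈ 0.113

Pr(burglary | ¬alarm, ¬earthquake) ≈ 0.113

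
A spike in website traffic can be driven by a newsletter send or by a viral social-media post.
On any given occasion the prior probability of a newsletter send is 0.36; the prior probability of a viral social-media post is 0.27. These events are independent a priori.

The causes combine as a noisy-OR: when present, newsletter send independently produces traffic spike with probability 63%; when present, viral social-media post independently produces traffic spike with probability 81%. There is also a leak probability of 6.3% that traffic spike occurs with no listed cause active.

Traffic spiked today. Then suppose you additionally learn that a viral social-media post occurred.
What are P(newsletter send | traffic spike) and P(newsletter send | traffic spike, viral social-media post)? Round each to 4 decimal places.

P(newsletter send | traffic spike) ≈ 0.6049; P(newsletter send | traffic spike, viral social-media post) ≈ 0.3900

Under noisy-OR, P(traffic spike | causes) = 1 − (1−0.063)·∏(1−qᵢ) over the active causes.
P(traffic spike) = 0.063×0.64×0.73 + 0.82197×0.64×0.27 + 0.65331×0.36×0.73 + 0.934129×0.36×0.27 = 0.029434 + 0.142036 + 0.171690 + 0.090797 = 0.433957
The newsletter send-present share is 0.171690 + 0.090797 = 0.262487.
So P(newsletter send | traffic spike) = 0.262487/0.433957 ≈ 0.6049.

With the extra evidence:
Weight on newsletter send=true, given the evidence: 0.934129*0.36 = 0.336286
Normalizer over all consistent configurations: 0.82197*0.64 + 0.934129*0.36 = 0.862347
P(newsletter send | traffic spike, viral social-media post) = 0.336286/0.862347 ≈ 0.3900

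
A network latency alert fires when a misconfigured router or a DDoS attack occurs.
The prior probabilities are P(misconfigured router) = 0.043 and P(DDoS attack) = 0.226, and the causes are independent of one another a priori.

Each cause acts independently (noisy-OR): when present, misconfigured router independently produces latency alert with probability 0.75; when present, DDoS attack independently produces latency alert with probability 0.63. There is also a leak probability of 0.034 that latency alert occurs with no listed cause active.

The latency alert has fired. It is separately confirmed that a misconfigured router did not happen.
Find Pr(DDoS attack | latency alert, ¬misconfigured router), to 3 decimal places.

Under noisy-OR, P(latency alert | causes) = 1 − (1−0.034)·∏(1−qᵢ) over the active causes.
Numerator (weight on configurations with DDoS attack): 0.64258·0.226 = 0.145223
The normalizing constant is 0.034·0.774 + 0.64258·0.226 = 0.171539
P(DDoS attack | latency alert, ¬misconfigured router) = 0.145223/0.171539 ≈ 0.847

Pr(DDoS attack | latency alert, ¬misconfigured router) ≈ 0.847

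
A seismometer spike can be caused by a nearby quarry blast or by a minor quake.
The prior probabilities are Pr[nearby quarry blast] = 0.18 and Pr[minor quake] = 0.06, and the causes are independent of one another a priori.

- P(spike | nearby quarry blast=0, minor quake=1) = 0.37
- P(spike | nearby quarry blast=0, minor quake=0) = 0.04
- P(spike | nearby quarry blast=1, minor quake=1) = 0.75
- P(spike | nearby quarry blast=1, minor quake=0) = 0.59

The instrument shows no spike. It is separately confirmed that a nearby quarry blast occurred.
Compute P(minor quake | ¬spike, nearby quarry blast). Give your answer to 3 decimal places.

P(minor quake | ¬spike, nearby quarry blast) ≈ 0.037

By total probability over both values of minor quake:
  P(¬spike | nearby quarry blast) = 0.41×0.94 + 0.25×0.06
        = 0.385400 + 0.015000 = 0.400400
The terms with minor quake present sum to 0.015000, so
  P(minor quake | ¬spike, nearby quarry blast) = 0.015000 / 0.400400 ≈ 0.037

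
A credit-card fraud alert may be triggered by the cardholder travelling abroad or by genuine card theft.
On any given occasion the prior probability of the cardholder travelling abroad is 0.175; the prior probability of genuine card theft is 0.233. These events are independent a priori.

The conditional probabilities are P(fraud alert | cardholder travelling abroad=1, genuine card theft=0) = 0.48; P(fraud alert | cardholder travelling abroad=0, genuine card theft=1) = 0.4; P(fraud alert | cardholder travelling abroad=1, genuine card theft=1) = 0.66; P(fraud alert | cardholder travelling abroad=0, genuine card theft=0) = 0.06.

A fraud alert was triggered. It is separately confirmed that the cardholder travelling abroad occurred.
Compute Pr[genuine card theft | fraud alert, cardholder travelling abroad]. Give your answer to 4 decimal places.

Pr[genuine card theft | fraud alert, cardholder travelling abroad] ≈ 0.2946

P(fraud alert | cardholder travelling abroad) = 0.48*0.767 + 0.66*0.233 = 0.368160 + 0.153780 = 0.521940
The genuine card theft-present share is 0.66*0.233 = 0.153780.
P(genuine card theft | fraud alert, cardholder travelling abroad) = 0.153780 / 0.521940 ≈ 0.2946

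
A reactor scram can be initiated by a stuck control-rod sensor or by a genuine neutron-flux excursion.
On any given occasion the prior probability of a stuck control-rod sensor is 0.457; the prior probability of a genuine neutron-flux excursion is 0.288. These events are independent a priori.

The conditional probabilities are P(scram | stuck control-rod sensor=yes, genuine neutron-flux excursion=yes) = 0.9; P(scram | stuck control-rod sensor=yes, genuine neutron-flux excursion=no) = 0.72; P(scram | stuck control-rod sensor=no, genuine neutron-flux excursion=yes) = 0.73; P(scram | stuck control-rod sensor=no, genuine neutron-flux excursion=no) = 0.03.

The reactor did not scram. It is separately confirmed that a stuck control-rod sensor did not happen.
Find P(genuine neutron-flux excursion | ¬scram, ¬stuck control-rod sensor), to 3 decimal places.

By total probability over both values of genuine neutron-flux excursion:
  P(¬scram | ¬stuck control-rod sensor) = 0.97·0.712 + 0.27·0.288
        = 0.690640 + 0.077760 = 0.768400
The terms with genuine neutron-flux excursion present sum to 0.077760, so
  P(genuine neutron-flux excursion | ¬scram, ¬stuck control-rod sensor) = 0.077760 / 0.768400 ≈ 0.101

P(genuine neutron-flux excursion | ¬scram, ¬stuck control-rod sensor) ≈ 0.101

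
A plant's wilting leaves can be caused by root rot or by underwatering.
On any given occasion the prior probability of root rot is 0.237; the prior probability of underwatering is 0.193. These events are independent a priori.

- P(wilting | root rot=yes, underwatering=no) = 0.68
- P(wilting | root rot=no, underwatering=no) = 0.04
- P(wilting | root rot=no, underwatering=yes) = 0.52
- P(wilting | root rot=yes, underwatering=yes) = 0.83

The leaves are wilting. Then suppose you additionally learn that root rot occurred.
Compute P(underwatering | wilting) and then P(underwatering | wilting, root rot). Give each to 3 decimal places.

P(underwatering | wilting) ≈ 0.425; P(underwatering | wilting, root rot) ≈ 0.226

For the numerator, keep only underwatering=true terms: 0.076575 + 0.037965 = 0.114540
The normalizing constant is 0.04·0.763·0.807 + 0.52·0.763·0.193 + 0.68·0.237·0.807 + 0.83·0.237·0.193 = 0.269226
Posterior = 0.114540 / 0.269226 ≈ 0.425

With the extra evidence:
By total probability over both values of underwatering:
  P(wilting | root rot) = 0.68*0.807 + 0.83*0.193
        = 0.548760 + 0.160190 = 0.708950
Configurations with underwatering contribute 0.160190, so
  P(underwatering | wilting, root rot) = 0.160190 / 0.708950 ≈ 0.226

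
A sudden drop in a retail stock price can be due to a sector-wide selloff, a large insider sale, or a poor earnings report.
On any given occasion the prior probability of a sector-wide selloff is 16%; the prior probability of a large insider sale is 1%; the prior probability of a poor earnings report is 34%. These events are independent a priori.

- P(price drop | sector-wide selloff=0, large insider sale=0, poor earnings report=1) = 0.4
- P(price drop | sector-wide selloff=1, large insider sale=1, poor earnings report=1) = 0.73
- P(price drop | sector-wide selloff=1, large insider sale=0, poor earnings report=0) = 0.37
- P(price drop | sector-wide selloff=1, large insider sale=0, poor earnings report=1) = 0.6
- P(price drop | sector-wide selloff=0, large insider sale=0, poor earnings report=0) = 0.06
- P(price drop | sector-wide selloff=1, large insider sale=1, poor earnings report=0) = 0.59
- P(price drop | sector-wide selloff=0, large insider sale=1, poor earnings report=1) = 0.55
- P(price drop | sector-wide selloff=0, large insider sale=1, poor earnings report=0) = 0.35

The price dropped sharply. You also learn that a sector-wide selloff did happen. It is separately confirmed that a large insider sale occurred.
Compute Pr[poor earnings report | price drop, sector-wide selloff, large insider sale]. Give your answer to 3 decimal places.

Pr[poor earnings report | price drop, sector-wide selloff, large insider sale] ≈ 0.389

By total probability over both values of poor earnings report:
  P(price drop | sector-wide selloff, large insider sale) = 0.59*0.66 + 0.73*0.34
        = 0.389400 + 0.248200 = 0.637600
The terms with poor earnings report present sum to 0.248200, so
  P(poor earnings report | price drop, sector-wide selloff, large insider sale) = 0.248200 / 0.637600 ≈ 0.389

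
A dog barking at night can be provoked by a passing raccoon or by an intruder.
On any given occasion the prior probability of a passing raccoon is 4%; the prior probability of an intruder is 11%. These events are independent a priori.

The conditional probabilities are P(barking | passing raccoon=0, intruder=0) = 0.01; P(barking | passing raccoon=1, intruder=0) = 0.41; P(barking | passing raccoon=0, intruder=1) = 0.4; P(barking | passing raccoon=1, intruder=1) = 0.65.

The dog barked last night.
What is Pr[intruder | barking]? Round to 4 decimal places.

By total probability over the 4 (passing raccoon, intruder) configurations:
  P(barking) = 0.01×0.96×0.89 + 0.4×0.96×0.11 + 0.41×0.04×0.89 + 0.65×0.04×0.11
        = 0.008544 + 0.042240 + 0.014596 + 0.002860 = 0.068240
Keeping only the intruder-present terms gives 0.045100, so
  P(intruder | barking) = 0.045100 / 0.068240 ≈ 0.6609

Pr[intruder | barking] ≈ 0.6609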